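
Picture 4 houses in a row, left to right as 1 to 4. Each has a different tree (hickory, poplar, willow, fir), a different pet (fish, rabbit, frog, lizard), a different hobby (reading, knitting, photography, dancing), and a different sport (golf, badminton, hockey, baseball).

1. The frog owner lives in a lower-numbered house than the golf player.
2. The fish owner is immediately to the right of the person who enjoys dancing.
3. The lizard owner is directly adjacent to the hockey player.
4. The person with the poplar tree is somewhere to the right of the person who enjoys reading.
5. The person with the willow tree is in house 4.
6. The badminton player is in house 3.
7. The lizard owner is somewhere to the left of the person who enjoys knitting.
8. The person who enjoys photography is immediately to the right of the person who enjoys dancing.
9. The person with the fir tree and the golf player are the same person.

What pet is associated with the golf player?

lizard

By clue 5, the person with the willow tree is in house 4.
From clue 6, the badminton player must be in house 3.
House 1's tree must be hickory (nothing else left).
From clue 9, the person with the fir tree must be in house 2.
By clue 9, the golf player is in house 2.
House 3 tree: only poplar fits.
From clue 1, the frog owner must be in house 1.
The lizard owner is narrowed to house 2 or 3; consider each.
Placing it in house 3 leads to a contradiction, so it's in house 2.
The hockey player is in house 1 (clue 3).
The only sport still possible for house 4 is baseball.
House 1 hobby: only reading fits.
So house 2 gets dancing for hobby.
The fish owner is in house 3 (clue 2).
Clue 8: the person who enjoys photography is in house 3.
So house 4 gets rabbit for pet.
House 4's hobby must be knitting (nothing else left).
So: house 1 = hickory/frog/reading/hockey, house 2 = fir/lizard/dancing/golf, house 3 = poplar/fish/photography/badminton, house 4 = willow/rabbit/knitting/baseball.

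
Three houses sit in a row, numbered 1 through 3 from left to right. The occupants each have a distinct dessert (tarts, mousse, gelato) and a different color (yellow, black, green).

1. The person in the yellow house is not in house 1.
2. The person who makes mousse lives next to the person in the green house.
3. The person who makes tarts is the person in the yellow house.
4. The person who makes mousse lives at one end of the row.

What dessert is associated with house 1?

By clue 2, the person in the green house is in house 2.
House 1's color must be black (nothing else left).
The only color still possible for house 3 is yellow.
The person who makes tarts is in house 3 (clue 3).
House 1 dessert: only mousse fits.
House 2's dessert must be gelato (nothing else left).
So: house 1 = mousse/black, house 2 = gelato/green, house 3 = tarts/yellow.

mousse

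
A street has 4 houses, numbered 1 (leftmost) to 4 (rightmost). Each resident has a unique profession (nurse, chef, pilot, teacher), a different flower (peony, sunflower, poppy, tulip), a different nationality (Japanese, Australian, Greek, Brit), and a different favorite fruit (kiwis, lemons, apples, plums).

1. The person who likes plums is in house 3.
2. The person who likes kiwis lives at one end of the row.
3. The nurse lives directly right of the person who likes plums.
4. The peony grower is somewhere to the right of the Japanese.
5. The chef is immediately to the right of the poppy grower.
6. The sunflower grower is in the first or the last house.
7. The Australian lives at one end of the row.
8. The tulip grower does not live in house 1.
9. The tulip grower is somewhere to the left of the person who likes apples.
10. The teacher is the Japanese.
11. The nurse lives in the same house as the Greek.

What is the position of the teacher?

2

Clue 1 places the person who likes plums in house 3.
By clue 3, the nurse is in house 4.
By clue 11, the Greek is in house 4.
The only favorite fruit still possible for house 2 is lemons.
House 1's nationality must be Australian (nothing else left).
So house 1 gets kiwis for favorite fruit.
The only favorite fruit still possible for house 4 is apples.
House 1 profession: only pilot fits.
The chef is narrowed to house 2 or 3; consider each.
Placing it in house 2 leads to a contradiction, so it's in house 3.
From clue 5, the poppy grower must be in house 2.
The only profession still possible for house 2 is teacher.
So house 1 gets sunflower for flower.
House 3 flower: only tulip fits.
The only flower still possible for house 4 is peony.
The Japanese is in house 2 (clue 10).
That leaves Brit as the nationality for house 3.
So: house 1 = pilot/sunflower/Australian/kiwis, house 2 = teacher/poppy/Japanese/lemons, house 3 = chef/tulip/Brit/plums, house 4 = nurse/peony/Greek/apples.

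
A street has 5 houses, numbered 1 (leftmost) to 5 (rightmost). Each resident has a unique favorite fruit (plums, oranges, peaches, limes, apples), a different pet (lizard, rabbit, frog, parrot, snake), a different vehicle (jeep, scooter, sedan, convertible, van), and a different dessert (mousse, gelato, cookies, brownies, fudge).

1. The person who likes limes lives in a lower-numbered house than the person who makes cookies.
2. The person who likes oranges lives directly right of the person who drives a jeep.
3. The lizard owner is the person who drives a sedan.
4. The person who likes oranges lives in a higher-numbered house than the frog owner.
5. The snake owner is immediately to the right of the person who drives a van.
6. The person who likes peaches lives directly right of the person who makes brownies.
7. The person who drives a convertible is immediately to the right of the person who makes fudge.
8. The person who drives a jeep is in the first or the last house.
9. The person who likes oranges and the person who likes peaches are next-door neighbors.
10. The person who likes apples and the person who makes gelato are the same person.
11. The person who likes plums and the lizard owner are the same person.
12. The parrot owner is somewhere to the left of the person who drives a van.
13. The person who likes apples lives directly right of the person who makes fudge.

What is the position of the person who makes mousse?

Clue 8 places the person who drives a jeep in house 1.
From clue 2, the person who likes oranges must be in house 2.
Clue 4: the frog owner is in house 1.
Clue 9: the person who likes peaches is in house 3.
So house 1 gets limes for favorite fruit.
The person who makes brownies is in house 2 (clue 6).
House 1's dessert must be mousse (nothing else left).
House 2 vehicle: only scooter fits.
So house 3 gets van for vehicle.
By clue 5, the snake owner is in house 4.
The parrot owner is in house 2 (clue 12).
So house 3 gets rabbit for pet.
So house 5 gets lizard for pet.
By clue 3, the person who drives a sedan is in house 5.
By clue 11, the person who likes plums is in house 5.
So house 4 gets apples for favorite fruit.
That leaves convertible as the vehicle for house 4.
Clue 7: the person who makes fudge is in house 3.
By clue 10, the person who makes gelato is in house 4.
House 5's dessert must be cookies (nothing else left).
So: house 1 = limes/frog/jeep/mousse, house 2 = oranges/parrot/scooter/brownies, house 3 = peaches/rabbit/van/fudge, house 4 = apples/snake/convertible/gelato, house 5 = plums/lizard/sedan/cookies.

1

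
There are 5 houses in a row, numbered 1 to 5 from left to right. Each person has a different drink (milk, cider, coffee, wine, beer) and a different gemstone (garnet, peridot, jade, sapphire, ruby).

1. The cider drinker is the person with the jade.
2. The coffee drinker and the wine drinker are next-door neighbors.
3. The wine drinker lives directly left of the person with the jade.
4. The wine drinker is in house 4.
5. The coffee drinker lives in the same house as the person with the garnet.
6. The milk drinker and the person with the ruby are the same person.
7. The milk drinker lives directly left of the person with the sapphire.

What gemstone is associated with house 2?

sapphire

Clue 4 places the wine drinker in house 4.
From clue 3, the person with the jade must be in house 5.
From clue 1, the cider drinker must be in house 5.
Clue 5: the coffee drinker is in house 3.
That leaves garnet as the gemstone for house 3.
Clue 7: the milk drinker is in house 1.
The person with the sapphire is in house 2 (clue 7).
House 2's drink must be beer (nothing else left).
House 1's gemstone must be ruby (nothing else left).
So house 4 gets peridot for gemstone.
So: house 1 = milk/ruby, house 2 = beer/sapphire, house 3 = coffee/garnet, house 4 = wine/peridot, house 5 = cider/jade.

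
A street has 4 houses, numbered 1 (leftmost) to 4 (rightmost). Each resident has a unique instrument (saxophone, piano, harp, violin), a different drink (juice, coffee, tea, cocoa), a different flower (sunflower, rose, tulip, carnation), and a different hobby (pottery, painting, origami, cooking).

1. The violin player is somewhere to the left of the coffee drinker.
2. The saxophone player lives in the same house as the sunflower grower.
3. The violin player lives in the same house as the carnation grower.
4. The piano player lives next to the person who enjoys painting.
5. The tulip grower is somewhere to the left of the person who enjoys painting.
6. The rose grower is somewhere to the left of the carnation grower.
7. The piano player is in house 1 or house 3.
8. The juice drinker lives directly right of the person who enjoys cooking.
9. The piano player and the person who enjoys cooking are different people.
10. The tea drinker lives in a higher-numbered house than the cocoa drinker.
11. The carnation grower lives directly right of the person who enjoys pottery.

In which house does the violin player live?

House 1's drink must be cocoa (nothing else left).
House 4's flower must be sunflower (nothing else left).
Clue 2: the saxophone player is in house 4.
The piano player is narrowed to house 1 or 3; consider each.
Placing it in house 1 leads to a contradiction, so it's in house 3.
The only instrument still possible for house 1 is harp.
That leaves violin as the instrument for house 2.
House 3 hobby: only origami fits.
That leaves painting as the hobby for house 4.
Clue 3: the carnation grower is in house 2.
From clue 6, the rose grower must be in house 1.
Clue 11 places the person who enjoys pottery in house 1.
That leaves tulip as the flower for house 3.
House 2 hobby: only cooking fits.
The juice drinker is in house 3 (clue 8).
The only drink still possible for house 2 is tea.
The only drink still possible for house 4 is coffee.
So: house 1 = harp/cocoa/rose/pottery, house 2 = violin/tea/carnation/cooking, house 3 = piano/juice/tulip/origami, house 4 = saxophone/coffee/sunflower/painting.

2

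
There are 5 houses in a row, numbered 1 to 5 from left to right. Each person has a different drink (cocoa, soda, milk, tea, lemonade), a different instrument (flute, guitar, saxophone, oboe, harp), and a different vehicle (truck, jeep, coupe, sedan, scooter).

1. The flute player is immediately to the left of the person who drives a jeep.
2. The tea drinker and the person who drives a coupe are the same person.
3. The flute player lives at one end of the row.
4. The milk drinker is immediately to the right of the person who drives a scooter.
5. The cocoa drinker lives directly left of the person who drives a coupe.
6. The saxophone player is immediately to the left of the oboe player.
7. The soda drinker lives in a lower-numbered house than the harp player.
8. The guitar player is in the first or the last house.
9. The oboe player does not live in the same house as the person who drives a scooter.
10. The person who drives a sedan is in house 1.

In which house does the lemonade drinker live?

From clue 3, the flute player must be in house 1.
Clue 10: the person who drives a sedan is in house 1.
That leaves guitar as the instrument for house 5.
Clue 1: the person who drives a jeep is in house 2.
The milk drinker is narrowed to house 4 or 5; consider each.
Placing it in house 4 leads to a contradiction, so it's in house 5.
Clue 4: the person who drives a scooter is in house 4.
The oboe player is in house 3 (clue 9).
So house 4 gets harp for instrument.
Clue 2 places the tea drinker in house 3.
The person who drives a coupe is in house 3 (clue 2).
From clue 5, the cocoa drinker must be in house 2.
The only drink still possible for house 4 is lemonade.
House 2's instrument must be saxophone (nothing else left).
That leaves truck as the vehicle for house 5.
So house 1 gets soda for drink.
So: house 1 = soda/flute/sedan, house 2 = cocoa/saxophone/jeep, house 3 = tea/oboe/coupe, house 4 = lemonade/harp/scooter, house 5 = milk/guitar/truck.

4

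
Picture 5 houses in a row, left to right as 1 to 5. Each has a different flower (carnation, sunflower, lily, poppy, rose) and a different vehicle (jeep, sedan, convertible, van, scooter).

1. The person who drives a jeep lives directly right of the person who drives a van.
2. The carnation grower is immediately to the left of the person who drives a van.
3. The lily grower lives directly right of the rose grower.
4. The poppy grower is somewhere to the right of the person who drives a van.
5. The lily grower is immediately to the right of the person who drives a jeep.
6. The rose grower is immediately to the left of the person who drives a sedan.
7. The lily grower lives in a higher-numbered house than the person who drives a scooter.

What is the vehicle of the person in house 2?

The carnation grower is narrowed to house 1 or 2; consider each.
Placing it in house 2 leads to a contradiction, so it's in house 1.
Clue 2 places the person who drives a van in house 2.
House 2 flower: only sunflower fits.
By clue 1, the person who drives a jeep is in house 3.
By clue 5, the lily grower is in house 4.
House 3's flower must be rose (nothing else left).
So house 5 gets poppy for flower.
The only vehicle still possible for house 1 is scooter.
From clue 6, the person who drives a sedan must be in house 4.
The only vehicle still possible for house 5 is convertible.
So: house 1 = carnation/scooter, house 2 = sunflower/van, house 3 = rose/jeep, house 4 = lily/sedan, house 5 = poppy/convertible.

van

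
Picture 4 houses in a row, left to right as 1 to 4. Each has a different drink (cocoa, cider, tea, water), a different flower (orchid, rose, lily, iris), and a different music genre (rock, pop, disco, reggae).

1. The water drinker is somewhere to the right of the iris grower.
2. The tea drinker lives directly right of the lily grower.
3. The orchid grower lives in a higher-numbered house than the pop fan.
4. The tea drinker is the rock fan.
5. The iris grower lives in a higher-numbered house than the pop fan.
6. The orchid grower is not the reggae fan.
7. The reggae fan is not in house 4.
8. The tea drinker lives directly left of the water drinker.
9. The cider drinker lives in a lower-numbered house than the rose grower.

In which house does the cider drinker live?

House 1 flower: only lily fits.
From clue 2, the tea drinker must be in house 2.
By clue 4, the rock fan is in house 2.
The water drinker is in house 3 (clue 8).
House 4 drink: only cocoa fits.
So house 1 gets pop for music genre.
The only music genre still possible for house 3 is reggae.
The only music genre still possible for house 4 is disco.
The iris grower is in house 2 (clue 1).
House 1 drink: only cider fits.
That leaves rose as the flower for house 3.
The only flower still possible for house 4 is orchid.
So: house 1 = cider/lily/pop, house 2 = tea/iris/rock, house 3 = water/rose/reggae, house 4 = cocoa/orchid/disco.

1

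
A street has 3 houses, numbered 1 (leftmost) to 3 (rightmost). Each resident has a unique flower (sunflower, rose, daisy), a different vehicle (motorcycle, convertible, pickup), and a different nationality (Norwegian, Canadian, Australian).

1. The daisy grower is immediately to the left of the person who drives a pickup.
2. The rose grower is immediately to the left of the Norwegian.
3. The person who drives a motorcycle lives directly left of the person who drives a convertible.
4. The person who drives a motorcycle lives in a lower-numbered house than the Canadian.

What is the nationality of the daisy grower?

Norwegian

So house 3 gets sunflower for flower.
House 1 vehicle: only motorcycle fits.
The only nationality still possible for house 1 is Australian.
The person who drives a convertible is in house 2 (clue 3).
So house 3 gets pickup for vehicle.
Clue 1: the daisy grower is in house 2.
So house 1 gets rose for flower.
The Norwegian is in house 2 (clue 2).
House 3's nationality must be Canadian (nothing else left).
So: house 1 = rose/motorcycle/Australian, house 2 = daisy/convertible/Norwegian, house 3 = sunflower/pickup/Canadian.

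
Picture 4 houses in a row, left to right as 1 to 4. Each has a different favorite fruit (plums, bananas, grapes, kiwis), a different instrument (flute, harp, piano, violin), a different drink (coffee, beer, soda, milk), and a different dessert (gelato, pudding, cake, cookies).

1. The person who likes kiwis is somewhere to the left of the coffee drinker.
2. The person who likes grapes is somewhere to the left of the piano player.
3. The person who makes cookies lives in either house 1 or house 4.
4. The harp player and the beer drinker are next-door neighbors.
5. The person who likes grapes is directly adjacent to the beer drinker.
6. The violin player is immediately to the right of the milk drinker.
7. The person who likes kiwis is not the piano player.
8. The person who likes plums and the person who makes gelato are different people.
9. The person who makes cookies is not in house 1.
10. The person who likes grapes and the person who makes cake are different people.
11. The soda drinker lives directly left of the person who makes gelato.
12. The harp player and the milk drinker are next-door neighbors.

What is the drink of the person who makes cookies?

coffee

By clue 9, the person who makes cookies is in house 4.
The soda drinker is narrowed to house 1 or 2; consider each.
Placing it in house 1 leads to a contradiction, so it's in house 2.
By clue 11, the person who makes gelato is in house 3.
House 1 instrument: only flute fits.
House 3's instrument must be piano (nothing else left).
The person who likes grapes is in house 2 (clue 2).
From clue 10, the person who makes cake must be in house 1.
The only favorite fruit still possible for house 1 is kiwis.
The only favorite fruit still possible for house 3 is bananas.
So house 4 gets plums for favorite fruit.
The only drink still possible for house 4 is coffee.
House 2 dessert: only pudding fits.
The harp player is narrowed to house 2 or 4; consider each.
Placing it in house 4 leads to a contradiction, so it's in house 2.
The only instrument still possible for house 4 is violin.
Clue 6 places the milk drinker in house 3.
That leaves beer as the drink for house 1.
So: house 1 = kiwis/flute/beer/cake, house 2 = grapes/harp/soda/pudding, house 3 = bananas/piano/milk/gelato, house 4 = plums/violin/coffee/cookies.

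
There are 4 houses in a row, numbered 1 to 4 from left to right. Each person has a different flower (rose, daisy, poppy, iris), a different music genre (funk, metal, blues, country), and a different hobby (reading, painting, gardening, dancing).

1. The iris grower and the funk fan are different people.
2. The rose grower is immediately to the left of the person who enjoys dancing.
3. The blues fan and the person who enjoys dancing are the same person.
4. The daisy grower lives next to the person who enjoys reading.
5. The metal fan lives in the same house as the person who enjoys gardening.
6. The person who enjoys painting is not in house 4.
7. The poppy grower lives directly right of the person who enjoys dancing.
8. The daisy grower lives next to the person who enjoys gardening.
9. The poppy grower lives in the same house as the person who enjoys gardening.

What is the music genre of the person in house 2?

funk

The poppy grower is narrowed to house 3 or 4; consider each.
Placing it in house 3 leads to a contradiction, so it's in house 4.
From clue 7, the person who enjoys dancing must be in house 3.
From clue 9, the person who enjoys gardening must be in house 4.
The rose grower is in house 2 (clue 2).
From clue 3, the blues fan must be in house 3.
Clue 5: the metal fan is in house 4.
Clue 8: the daisy grower is in house 3.
That leaves iris as the flower for house 1.
The funk fan is in house 2 (clue 1).
By clue 4, the person who enjoys reading is in house 2.
House 1's music genre must be country (nothing else left).
The only hobby still possible for house 1 is painting.
So: house 1 = iris/country/painting, house 2 = rose/funk/reading, house 3 = daisy/blues/dancing, house 4 = poppy/metal/gardening.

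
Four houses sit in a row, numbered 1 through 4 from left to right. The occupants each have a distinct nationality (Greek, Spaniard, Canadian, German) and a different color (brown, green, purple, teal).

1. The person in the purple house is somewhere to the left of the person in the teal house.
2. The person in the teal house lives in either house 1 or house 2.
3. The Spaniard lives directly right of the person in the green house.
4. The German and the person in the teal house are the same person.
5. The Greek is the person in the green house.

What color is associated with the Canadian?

purple

By clue 2, the person in the teal house is in house 2.
From clue 4, the German must be in house 2.
House 4 color: only brown fits.
Clue 1: the person in the purple house is in house 1.
Clue 3 places the Spaniard in house 4.
The person in the green house is in house 3 (clue 3).
The Greek is in house 3 (clue 5).
That leaves Canadian as the nationality for house 1.
So: house 1 = Canadian/purple, house 2 = German/teal, house 3 = Greek/green, house 4 = Spaniard/brown.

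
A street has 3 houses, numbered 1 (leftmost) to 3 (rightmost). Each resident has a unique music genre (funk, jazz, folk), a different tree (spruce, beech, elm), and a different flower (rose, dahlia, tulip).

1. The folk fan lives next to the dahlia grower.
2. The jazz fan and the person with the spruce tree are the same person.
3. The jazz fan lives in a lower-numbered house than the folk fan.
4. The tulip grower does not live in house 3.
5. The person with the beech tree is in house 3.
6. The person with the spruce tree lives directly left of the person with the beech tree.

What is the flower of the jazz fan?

dahlia

From clue 5, the person with the beech tree must be in house 3.
Clue 6: the person with the spruce tree is in house 2.
The only tree still possible for house 1 is elm.
The jazz fan is in house 2 (clue 2).
From clue 3, the folk fan must be in house 3.
The only music genre still possible for house 1 is funk.
The dahlia grower is in house 2 (clue 1).
House 1's flower must be tulip (nothing else left).
House 3 flower: only rose fits.
So: house 1 = funk/elm/tulip, house 2 = jazz/spruce/dahlia, house 3 = folk/beech/rose.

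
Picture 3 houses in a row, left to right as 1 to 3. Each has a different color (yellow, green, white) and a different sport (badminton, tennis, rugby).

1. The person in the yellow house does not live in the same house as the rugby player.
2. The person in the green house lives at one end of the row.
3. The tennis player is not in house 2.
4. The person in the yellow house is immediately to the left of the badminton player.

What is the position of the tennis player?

1

The person in the green house is narrowed to house 1 or 3; consider each.
Placing it in house 1 leads to a contradiction, so it's in house 3.
The person in the white house is narrowed to house 1 or 2; consider each.
Placing it in house 1 leads to a contradiction, so it's in house 2.
House 1 color: only yellow fits.
By clue 4, the badminton player is in house 2.
The only sport still possible for house 1 is tennis.
The only sport still possible for house 3 is rugby.
So: house 1 = yellow/tennis, house 2 = white/badminton, house 3 = green/rugby.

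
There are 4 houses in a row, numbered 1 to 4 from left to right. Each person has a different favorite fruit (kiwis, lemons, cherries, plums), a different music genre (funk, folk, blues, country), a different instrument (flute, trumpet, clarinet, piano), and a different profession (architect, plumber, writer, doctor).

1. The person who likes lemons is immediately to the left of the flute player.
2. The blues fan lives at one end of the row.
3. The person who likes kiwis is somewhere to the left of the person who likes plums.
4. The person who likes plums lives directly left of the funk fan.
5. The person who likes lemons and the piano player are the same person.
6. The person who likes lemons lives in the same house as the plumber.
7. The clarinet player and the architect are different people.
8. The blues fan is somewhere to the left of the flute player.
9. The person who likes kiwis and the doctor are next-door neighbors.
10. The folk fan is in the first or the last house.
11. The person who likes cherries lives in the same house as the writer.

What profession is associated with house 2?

doctor

By clue 8, the blues fan is in house 1.
That leaves cherries as the favorite fruit for house 4.
The only music genre still possible for house 2 is country.
That leaves funk as the music genre for house 3.
House 4's music genre must be folk (nothing else left).
Clue 4: the person who likes plums is in house 2.
From clue 11, the writer must be in house 4.
House 3 favorite fruit: only lemons fits.
The flute player is in house 4 (clue 1).
The piano player is in house 3 (clue 5).
From clue 6, the plumber must be in house 3.
Clue 9: the doctor is in house 2.
The only favorite fruit still possible for house 1 is kiwis.
House 1's profession must be architect (nothing else left).
Clue 7: the clarinet player is in house 2.
The only instrument still possible for house 1 is trumpet.
So: house 1 = kiwis/blues/trumpet/architect, house 2 = plums/country/clarinet/doctor, house 3 = lemons/funk/piano/plumber, house 4 = cherries/folk/flute/writer.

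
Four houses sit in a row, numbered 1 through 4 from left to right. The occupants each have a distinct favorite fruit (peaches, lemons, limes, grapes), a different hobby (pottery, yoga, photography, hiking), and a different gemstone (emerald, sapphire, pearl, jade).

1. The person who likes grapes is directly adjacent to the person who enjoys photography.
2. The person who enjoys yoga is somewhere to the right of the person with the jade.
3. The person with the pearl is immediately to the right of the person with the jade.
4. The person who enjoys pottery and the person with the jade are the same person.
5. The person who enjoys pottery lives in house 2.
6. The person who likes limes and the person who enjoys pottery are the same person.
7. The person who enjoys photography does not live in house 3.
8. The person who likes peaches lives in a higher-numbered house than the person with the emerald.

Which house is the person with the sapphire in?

The person who enjoys pottery is in house 2 (clue 5).
Clue 6: the person who likes limes is in house 2.
Clue 1 places the person who likes grapes in house 3.
By clue 1, the person who enjoys photography is in house 4.
From clue 4, the person with the jade must be in house 2.
House 1 favorite fruit: only lemons fits.
House 4's favorite fruit must be peaches (nothing else left).
House 1 hobby: only hiking fits.
The only hobby still possible for house 3 is yoga.
Clue 3 places the person with the pearl in house 3.
That leaves sapphire as the gemstone for house 4.
So house 1 gets emerald for gemstone.
So: house 1 = lemons/hiking/emerald, house 2 = limes/pottery/jade, house 3 = grapes/yoga/pearl, house 4 = peaches/photography/sapphire.

4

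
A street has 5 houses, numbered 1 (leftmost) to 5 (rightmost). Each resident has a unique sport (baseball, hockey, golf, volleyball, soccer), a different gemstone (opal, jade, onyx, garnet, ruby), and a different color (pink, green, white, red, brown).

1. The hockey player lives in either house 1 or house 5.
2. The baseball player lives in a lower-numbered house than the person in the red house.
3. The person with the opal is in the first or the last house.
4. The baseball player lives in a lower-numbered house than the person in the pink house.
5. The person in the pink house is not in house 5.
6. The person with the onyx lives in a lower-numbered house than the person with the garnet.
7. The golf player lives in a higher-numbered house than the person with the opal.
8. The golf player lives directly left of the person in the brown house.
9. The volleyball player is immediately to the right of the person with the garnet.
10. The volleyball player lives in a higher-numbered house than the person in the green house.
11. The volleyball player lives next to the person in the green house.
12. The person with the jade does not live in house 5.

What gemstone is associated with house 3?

garnet

Clue 7: the person with the opal is in house 1.
That leaves ruby as the gemstone for house 5.
House 1's color must be white (nothing else left).
The hockey player is narrowed to house 1 or 5; consider each.
Placing it in house 1 leads to a contradiction, so it's in house 5.
The only sport still possible for house 4 is volleyball.
Clue 9: the person with the garnet is in house 3.
By clue 10, the person in the green house is in house 3.
The only gemstone still possible for house 4 is jade.
That leaves brown as the color for house 4.
That leaves red as the color for house 5.
Clue 4: the baseball player is in house 1.
From clue 8, the golf player must be in house 3.
House 2's sport must be soccer (nothing else left).
So house 2 gets onyx for gemstone.
That leaves pink as the color for house 2.
So: house 1 = baseball/opal/white, house 2 = soccer/onyx/pink, house 3 = golf/garnet/green, house 4 = volleyball/jade/brown, house 5 = hockey/ruby/red.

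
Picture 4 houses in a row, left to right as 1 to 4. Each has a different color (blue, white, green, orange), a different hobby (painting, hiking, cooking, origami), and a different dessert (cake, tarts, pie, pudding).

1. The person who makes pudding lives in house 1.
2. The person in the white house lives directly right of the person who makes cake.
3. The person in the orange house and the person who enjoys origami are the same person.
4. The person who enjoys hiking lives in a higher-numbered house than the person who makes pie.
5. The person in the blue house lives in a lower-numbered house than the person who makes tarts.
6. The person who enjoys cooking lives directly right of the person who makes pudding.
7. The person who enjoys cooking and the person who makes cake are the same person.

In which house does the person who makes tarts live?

4

Clue 1: the person who makes pudding is in house 1.
By clue 6, the person who enjoys cooking is in house 2.
By clue 7, the person who makes cake is in house 2.
House 4's dessert must be tarts (nothing else left).
From clue 2, the person in the white house must be in house 3.
Clue 4 places the person who enjoys hiking in house 4.
The only dessert still possible for house 3 is pie.
Clue 3 places the person in the orange house in house 1.
Clue 3: the person who enjoys origami is in house 1.
House 4 color: only green fits.
So house 3 gets painting for hobby.
House 2's color must be blue (nothing else left).
So: house 1 = orange/origami/pudding, house 2 = blue/cooking/cake, house 3 = white/painting/pie, house 4 = green/hiking/tarts.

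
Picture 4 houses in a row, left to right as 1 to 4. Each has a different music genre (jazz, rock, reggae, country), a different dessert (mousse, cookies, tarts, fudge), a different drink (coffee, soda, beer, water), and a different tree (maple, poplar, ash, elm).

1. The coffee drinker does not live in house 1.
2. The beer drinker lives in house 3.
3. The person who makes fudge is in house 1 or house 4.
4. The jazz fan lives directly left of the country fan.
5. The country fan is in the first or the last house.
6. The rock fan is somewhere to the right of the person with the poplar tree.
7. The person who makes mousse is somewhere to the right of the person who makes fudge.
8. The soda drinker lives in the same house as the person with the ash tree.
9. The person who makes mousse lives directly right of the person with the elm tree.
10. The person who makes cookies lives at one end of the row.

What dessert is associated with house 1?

Clue 2 places the beer drinker in house 3.
The country fan is in house 4 (clue 5).
Clue 7: the person who makes fudge is in house 1.
The jazz fan is in house 3 (clue 4).
House 1 music genre: only reggae fits.
So house 2 gets rock for music genre.
That leaves cookies as the dessert for house 4.
The person with the poplar tree is in house 1 (clue 6).
House 2 tree: only elm fits.
That leaves maple as the tree for house 3.
House 4's tree must be ash (nothing else left).
Clue 8: the soda drinker is in house 4.
Clue 9 places the person who makes mousse in house 3.
House 2 dessert: only tarts fits.
The only drink still possible for house 1 is water.
House 2 drink: only coffee fits.
So: house 1 = reggae/fudge/water/poplar, house 2 = rock/tarts/coffee/elm, house 3 = jazz/mousse/beer/maple, house 4 = country/cookies/soda/ash.

fudge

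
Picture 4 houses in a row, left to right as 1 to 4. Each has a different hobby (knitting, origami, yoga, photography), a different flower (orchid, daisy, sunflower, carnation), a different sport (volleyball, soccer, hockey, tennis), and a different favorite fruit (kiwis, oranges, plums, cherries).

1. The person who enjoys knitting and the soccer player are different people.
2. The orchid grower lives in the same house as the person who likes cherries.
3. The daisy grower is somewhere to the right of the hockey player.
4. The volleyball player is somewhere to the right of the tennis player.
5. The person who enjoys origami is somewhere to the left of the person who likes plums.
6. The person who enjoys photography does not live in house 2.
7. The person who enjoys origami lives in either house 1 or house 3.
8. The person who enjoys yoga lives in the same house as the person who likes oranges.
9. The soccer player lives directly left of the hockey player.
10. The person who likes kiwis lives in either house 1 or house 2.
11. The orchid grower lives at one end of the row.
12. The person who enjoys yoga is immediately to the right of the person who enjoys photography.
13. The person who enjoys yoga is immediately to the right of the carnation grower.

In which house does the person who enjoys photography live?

So house 4 gets volleyball for sport.
House 2 flower: only sunflower fits.
So house 3 gets plums for favorite fruit.
Clue 5 places the person who enjoys origami in house 1.
The only hobby still possible for house 3 is photography.
From clue 12, the person who enjoys yoga must be in house 4.
The carnation grower is in house 3 (clue 13).
House 2 hobby: only knitting fits.
So house 1 gets orchid for flower.
So house 4 gets daisy for flower.
From clue 1, the soccer player must be in house 1.
By clue 2, the person who likes cherries is in house 1.
Clue 8 places the person who likes oranges in house 4.
Clue 9: the hockey player is in house 2.
That leaves tennis as the sport for house 3.
So house 2 gets kiwis for favorite fruit.
So: house 1 = origami/orchid/soccer/cherries, house 2 = knitting/sunflower/hockey/kiwis, house 3 = photography/carnation/tennis/plums, house 4 = yoga/daisy/volleyball/oranges.

3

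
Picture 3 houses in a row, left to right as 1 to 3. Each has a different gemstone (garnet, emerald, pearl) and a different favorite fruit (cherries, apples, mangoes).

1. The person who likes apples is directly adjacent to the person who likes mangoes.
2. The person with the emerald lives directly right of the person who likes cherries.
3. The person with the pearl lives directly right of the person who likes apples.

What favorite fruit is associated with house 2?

apples

So house 1 gets garnet for gemstone.
That leaves mangoes as the favorite fruit for house 3.
Clue 1 places the person who likes apples in house 2.
Clue 3 places the person with the pearl in house 3.
So house 2 gets emerald for gemstone.
That leaves cherries as the favorite fruit for house 1.
So: house 1 = garnet/cherries, house 2 = emerald/apples, house 3 = pearl/mangoes.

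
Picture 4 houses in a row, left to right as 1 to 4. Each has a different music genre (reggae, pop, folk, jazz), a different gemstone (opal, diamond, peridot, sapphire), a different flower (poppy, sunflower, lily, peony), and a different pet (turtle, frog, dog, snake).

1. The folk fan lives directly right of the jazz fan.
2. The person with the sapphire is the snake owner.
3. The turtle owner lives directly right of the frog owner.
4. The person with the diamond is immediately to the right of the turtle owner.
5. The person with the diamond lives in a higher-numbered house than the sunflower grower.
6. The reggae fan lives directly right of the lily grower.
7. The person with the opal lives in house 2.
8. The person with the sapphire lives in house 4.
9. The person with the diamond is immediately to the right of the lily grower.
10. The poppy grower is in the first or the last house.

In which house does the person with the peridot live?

From clue 7, the person with the opal must be in house 2.
By clue 8, the person with the sapphire is in house 4.
House 1's gemstone must be peridot (nothing else left).
That leaves diamond as the gemstone for house 3.
The snake owner is in house 4 (clue 2).
By clue 4, the turtle owner is in house 2.
From clue 9, the lily grower must be in house 2.
House 3 flower: only peony fits.
House 4 flower: only poppy fits.
The only pet still possible for house 1 is frog.
So house 3 gets dog for pet.
Clue 6 places the reggae fan in house 3.
So house 1 gets sunflower for flower.
By clue 1, the folk fan is in house 2.
Clue 1: the jazz fan is in house 1.
That leaves pop as the music genre for house 4.
So: house 1 = jazz/peridot/sunflower/frog, house 2 = folk/opal/lily/turtle, house 3 = reggae/diamond/peony/dog, house 4 = pop/sapphire/poppy/snake.

1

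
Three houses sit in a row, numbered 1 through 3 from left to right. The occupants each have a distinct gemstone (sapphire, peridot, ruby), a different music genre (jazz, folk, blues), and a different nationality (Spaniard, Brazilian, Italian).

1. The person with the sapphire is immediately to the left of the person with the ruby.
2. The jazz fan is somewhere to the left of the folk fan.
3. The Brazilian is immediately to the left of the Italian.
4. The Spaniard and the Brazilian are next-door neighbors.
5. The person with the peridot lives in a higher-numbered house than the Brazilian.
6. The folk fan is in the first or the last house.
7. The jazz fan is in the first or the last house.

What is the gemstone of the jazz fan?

Clue 6: the folk fan is in house 3.
Clue 7: the jazz fan is in house 1.
That leaves sapphire as the gemstone for house 1.
House 2 music genre: only blues fits.
The person with the ruby is in house 2 (clue 1).
House 3's gemstone must be peridot (nothing else left).
The Brazilian is narrowed to house 1 or 2; consider each.
Placing it in house 1 leads to a contradiction, so it's in house 2.
Clue 3: the Italian is in house 3.
House 1's nationality must be Spaniard (nothing else left).
So: house 1 = sapphire/jazz/Spaniard, house 2 = ruby/blues/Brazilian, house 3 = peridot/folk/Italian.

sapphire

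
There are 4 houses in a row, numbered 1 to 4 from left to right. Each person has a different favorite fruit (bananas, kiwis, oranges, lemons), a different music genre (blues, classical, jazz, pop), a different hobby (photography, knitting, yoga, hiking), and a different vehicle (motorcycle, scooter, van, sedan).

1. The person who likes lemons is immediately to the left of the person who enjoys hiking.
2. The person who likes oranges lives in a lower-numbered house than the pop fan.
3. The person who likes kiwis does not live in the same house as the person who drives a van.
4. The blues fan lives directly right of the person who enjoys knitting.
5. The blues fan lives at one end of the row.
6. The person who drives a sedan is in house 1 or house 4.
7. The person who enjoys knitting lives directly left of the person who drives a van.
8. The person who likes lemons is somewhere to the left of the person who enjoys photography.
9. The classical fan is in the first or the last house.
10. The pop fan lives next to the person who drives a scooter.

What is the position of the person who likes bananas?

4

From clue 5, the blues fan must be in house 4.
House 1 music genre: only classical fits.
Clue 4 places the person who enjoys knitting in house 3.
Clue 7 places the person who drives a van in house 4.
House 1's hobby must be yoga (nothing else left).
House 1 vehicle: only sedan fits.
House 4 favorite fruit: only bananas fits.
The person who likes lemons is narrowed to house 1 or 3; consider each.
Placing it in house 3 leads to a contradiction, so it's in house 1.
By clue 1, the person who enjoys hiking is in house 2.
The only favorite fruit still possible for house 3 is kiwis.
House 4 hobby: only photography fits.
By clue 2, the pop fan is in house 3.
The person who drives a scooter is in house 2 (clue 10).
House 2 favorite fruit: only oranges fits.
House 2 music genre: only jazz fits.
House 3 vehicle: only motorcycle fits.
So: house 1 = lemons/classical/yoga/sedan, house 2 = oranges/jazz/hiking/scooter, house 3 = kiwis/pop/knitting/motorcycle, house 4 = bananas/blues/photography/van.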